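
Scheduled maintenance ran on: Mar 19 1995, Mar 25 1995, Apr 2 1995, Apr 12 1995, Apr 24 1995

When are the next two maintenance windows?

The spacing grows by 2 each time: 6, 8, 10, 12 days.
Next gap: 14 days. Apr 24 1995 + 14 days = May 8 1995.
Next gap: 16 days. May 8 1995 + 16 days = May 24 1995.

May 8 1995, May 24 1995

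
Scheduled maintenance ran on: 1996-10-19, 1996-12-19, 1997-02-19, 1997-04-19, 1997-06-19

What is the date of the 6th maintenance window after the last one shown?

Each date is the 19th; the gaps (61, 62, 59, 61) track the month lengths.
The rule is the 19th of every 2 months.
Next: August 1997 → 1997-08-19.
Next: October 1997 → 1997-10-19.
December 1997: 1997-12-19.
February 1998: 1998-02-19.
Next: April 1998 → 1998-04-19.
Next: June 1998 → 1998-06-19.

1998-06-19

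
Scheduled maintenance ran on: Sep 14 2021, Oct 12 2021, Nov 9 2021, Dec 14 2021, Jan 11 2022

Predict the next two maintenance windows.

Feb 8 2022, Mar 8 2022

All dates are Tuesdays, 28, 28, 35, 28 days apart.
Specifically, the 2nd Tuesday of each month.
2nd Tuesday of February 2022: Feb 8 2022.
2nd Tuesday of March 2022: Mar 8 2022.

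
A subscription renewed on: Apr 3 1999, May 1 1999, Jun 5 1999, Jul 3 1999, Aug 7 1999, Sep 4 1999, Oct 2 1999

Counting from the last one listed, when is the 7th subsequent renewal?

Gaps: 28, 35, 28, 35, 28, 28 days — a mix of 28 and 35. Every date is a Saturday.
Each is the 1st Saturday of its month.
November 1999 — 1st Saturday is Nov 6 1999.
December 1999 — 1st Saturday is Dec 4 1999.
1st Saturday of January 2000: Jan 1 2000.
February 2000 — 1st Saturday is Feb 5 2000.
1st Saturday of March 2000: Mar 4 2000.
1st Saturday of April 2000: Apr 1 2000.
1st Saturday of May 2000: May 6 2000.

May 6 2000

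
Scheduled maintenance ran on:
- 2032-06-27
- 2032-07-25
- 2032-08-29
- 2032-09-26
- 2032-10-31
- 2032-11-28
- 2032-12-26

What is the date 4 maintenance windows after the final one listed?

All Sundays; the gaps (28, 35, 28, 35, 28, 28) vary with month length.
This is the last Sunday of each month.
Last Sunday of January 2033: 2033-01-30.
February 2033 ends with Sunday 2033-02-27.
Last Sunday of March 2033: 2033-03-27.
April 2033 ends with Sunday 2033-04-24.

2033-04-24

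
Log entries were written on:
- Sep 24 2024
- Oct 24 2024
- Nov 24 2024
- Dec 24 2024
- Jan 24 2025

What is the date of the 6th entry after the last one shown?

Each date is the 24th; the gaps (30, 31, 30, 31) track the month lengths.
The rule is the 24th of each month.
February 2025: Feb 24 2025.
March 2025: Mar 24 2025.
Next: April 2025 → Apr 24 2025.
Next: May 2025 → May 24 2025.
Next: June 2025 → Jun 24 2025.
Next: July 2025 → Jul 24 2025.

Jul 24 2025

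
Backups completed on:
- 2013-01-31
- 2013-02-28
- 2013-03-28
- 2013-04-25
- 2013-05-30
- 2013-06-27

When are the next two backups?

These are Thursdays with 28, 28, 28, 35, 28-day gaps.
Each is the final Thursday of its month — 2013-01-31 is past the 28th, so '4th Thursday' doesn't fit.
July 2013 ends with Thursday 2013-07-25.
Last Thursday of August 2013: 2013-08-29.

2013-07-25, 2013-08-29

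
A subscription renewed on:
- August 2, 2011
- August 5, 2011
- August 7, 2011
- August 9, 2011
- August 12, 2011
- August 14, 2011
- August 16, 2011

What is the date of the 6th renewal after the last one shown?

August 30, 2011

The gap pattern 3, 2, 2, 3, 2, 2 repeats every 3 events.
These are the Tuesdays, Fridays and Sundays of each week.
The following Friday is August 19, 2011.
The following Sunday is August 21, 2011.
The following Tuesday is August 23, 2011.
Next Friday: August 26, 2011.
The following Sunday is August 28, 2011.
The following Tuesday is August 30, 2011.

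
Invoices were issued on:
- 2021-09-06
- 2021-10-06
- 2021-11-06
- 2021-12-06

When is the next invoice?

2022-01-06

Gaps: 30, 31, 30 days — not constant. Every event is on the 6th of the month.
Pattern: the 6th of each month.
Next: January 2022 → 2022-01-06.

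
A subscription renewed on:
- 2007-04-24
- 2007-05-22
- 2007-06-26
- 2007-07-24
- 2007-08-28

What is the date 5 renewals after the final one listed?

2008-01-22

All dates are Tuesdays, 28, 35, 28, 35 days apart.
Specifically, the 4th Tuesday of each month.
September 2007 — 4th Tuesday is 2007-09-25.
4th Tuesday of October 2007: 2007-10-23.
4th Tuesday of November 2007: 2007-11-27.
December 2007 — 4th Tuesday is 2007-12-25.
4th Tuesday of January 2008: 2008-01-22.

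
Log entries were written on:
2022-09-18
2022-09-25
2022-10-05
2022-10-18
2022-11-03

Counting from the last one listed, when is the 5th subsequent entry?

The spacing grows by 3 each time: 7, 10, 13, 16 days.
Next gap: 19 days. 2022-11-03 + 19 days = 2022-11-22.
Next gap: 22 days. 2022-11-22 + 22 days = 2022-12-14.
Next gap: 25 days. 2022-12-14 + 25 days = 2023-01-08.
Next gap: 28 days. 2023-01-08 + 28 days = 2023-02-05.
Next gap: 31 days. 2023-02-05 + 31 days = 2023-03-08.

2023-03-08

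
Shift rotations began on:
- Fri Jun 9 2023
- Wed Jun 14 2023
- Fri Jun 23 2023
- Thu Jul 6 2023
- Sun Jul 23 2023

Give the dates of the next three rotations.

Intervals are 5, 9, 13, 17 days — an arithmetic progression with common difference 4.
Next gap: 21 days. Sun Jul 23 2023 + 21 days = Sun Aug 13 2023.
Next gap: 25 days. Sun Aug 13 2023 + 25 days = Thu Sep 7 2023.
Next gap: 29 days. Thu Sep 7 2023 + 29 days = Fri Oct 6 2023.

Sun Aug 13 2023, Thu Sep 7 2023, Fri Oct 6 2023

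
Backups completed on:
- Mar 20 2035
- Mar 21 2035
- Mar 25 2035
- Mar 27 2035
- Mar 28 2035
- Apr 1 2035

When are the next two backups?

Every event lands on a Tuesday or Wednesday or Sunday (gaps cycle 1, 4, 2, 1, 4).
So the schedule is: every Tuesday, Wednesday and Sunday.
The following Tuesday is Apr 3 2035.
The following Wednesday is Apr 4 2035.

Apr 3 2035, Apr 4 2035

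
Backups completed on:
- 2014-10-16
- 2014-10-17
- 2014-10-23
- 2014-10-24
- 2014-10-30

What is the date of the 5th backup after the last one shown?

2014-11-14

The gap pattern 1, 6, 1, 6 repeats every 2 events.
These are the Thursdays and Fridays of each week.
The following Friday is 2014-10-31.
Next Thursday: 2014-11-06.
Next Friday: 2014-11-07.
The following Thursday is 2014-11-13.
Next Friday: 2014-11-14.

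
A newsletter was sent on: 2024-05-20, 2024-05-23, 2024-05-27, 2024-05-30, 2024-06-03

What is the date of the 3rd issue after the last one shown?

2024-06-13

The gap pattern 3, 4, 3, 4 repeats every 2 events.
These are the Mondays and Thursdays of each week.
Next Thursday: 2024-06-06.
Next Monday: 2024-06-10.
The following Thursday is 2024-06-13.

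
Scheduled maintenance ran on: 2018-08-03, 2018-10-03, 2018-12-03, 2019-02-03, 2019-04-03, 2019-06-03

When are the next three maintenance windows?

The day-of-month is always 3 (61, 61, 62, 59, 61 days between events).
So this recurs on the 3rd of every 2 months.
August 2019: 2019-08-03.
October 2019: 2019-10-03.
Next: December 2019 → 2019-12-03.

2019-08-03, 2019-10-03, 2019-12-03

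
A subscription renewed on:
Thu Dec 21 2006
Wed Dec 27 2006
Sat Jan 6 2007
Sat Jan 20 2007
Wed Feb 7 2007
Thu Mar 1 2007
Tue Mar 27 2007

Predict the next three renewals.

Gaps: 6, 10, 14, 18, 22, 26 days — each gap is 4 larger than the previous one.
Next gap: 30 days. Tue Mar 27 2007 + 30 days = Thu Apr 26 2007.
Next gap: 34 days. Thu Apr 26 2007 + 34 days = Wed May 30 2007.
Next gap: 38 days. Wed May 30 2007 + 38 days = Sat Jul 7 2007.

Thu Apr 26 2007, Wed May 30 2007, Sat Jul 7 2007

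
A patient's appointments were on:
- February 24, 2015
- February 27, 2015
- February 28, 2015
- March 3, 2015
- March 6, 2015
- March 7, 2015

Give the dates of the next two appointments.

The gap pattern 3, 1, 3, 3, 1 repeats every 3 events.
These are the Tuesdays, Fridays and Saturdays of each week.
The following Tuesday is March 10, 2015.
Next Friday: March 13, 2015.

March 10, 2015; March 13, 2015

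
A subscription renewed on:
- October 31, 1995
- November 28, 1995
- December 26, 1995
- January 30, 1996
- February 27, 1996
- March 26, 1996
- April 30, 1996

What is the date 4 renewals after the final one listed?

August 27, 1996

These are Tuesdays with 28, 28, 35, 28, 28, 35-day gaps.
Each is the final Tuesday of its month — October 31, 1995 is past the 28th, so '4th Tuesday' doesn't fit.
Last Tuesday of May 1996: May 28, 1996.
June 1996 ends with Tuesday June 25, 1996.
July 1996 ends with Tuesday July 30, 1996.
August 1996 ends with Tuesday August 27, 1996.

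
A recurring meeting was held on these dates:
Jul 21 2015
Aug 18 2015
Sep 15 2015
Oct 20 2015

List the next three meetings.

These are Tuesdays at 28- or 35-day spacing (28, 28, 35).
The pattern: 3rd Tuesday of the month.
3rd Tuesday of November 2015: Nov 17 2015.
3rd Tuesday of December 2015: Dec 15 2015.
January 2016 — 3rd Tuesday is Jan 19 2016.

Nov 17 2015, Dec 15 2015, Jan 19 2016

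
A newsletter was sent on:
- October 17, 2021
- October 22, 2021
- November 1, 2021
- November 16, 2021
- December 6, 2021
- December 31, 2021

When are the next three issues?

January 30, 2022; March 6, 2022; April 15, 2022

Gaps: 5, 10, 15, 20, 25 days — each gap is 5 larger than the previous one.
Next gap: 30 days. December 31, 2021 + 30 days = January 30, 2022.
Next gap: 35 days. January 30, 2022 + 35 days = March 6, 2022.
Next gap: 40 days. March 6, 2022 + 40 days = April 15, 2022.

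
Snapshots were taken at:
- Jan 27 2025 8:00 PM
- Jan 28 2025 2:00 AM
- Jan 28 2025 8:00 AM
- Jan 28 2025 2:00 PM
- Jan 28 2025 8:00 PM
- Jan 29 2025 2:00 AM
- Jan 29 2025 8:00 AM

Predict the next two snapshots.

Spacing: 6, 6, 6, 6, 6, 6 h — constant 6 h.
Jan 29 2025 8:00 AM + 6 h = Jan 29 2025 2:00 PM.
Jan 29 2025 2:00 PM + 6 h = Jan 29 2025 8:00 PM.

Jan 29 2025 2:00 PM, Jan 29 2025 8:00 PM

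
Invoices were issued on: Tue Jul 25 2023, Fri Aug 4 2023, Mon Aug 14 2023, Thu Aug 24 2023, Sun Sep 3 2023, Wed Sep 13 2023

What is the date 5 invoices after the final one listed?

Gaps between consecutive events: 10, 10, 10, 10, 10 days — a constant 10-day interval.
Wed Sep 13 2023 + 10 days = Sat Sep 23 2023.
Sat Sep 23 2023 + 10 days = Tue Oct 3 2023.
Tue Oct 3 2023 + 10 days = Fri Oct 13 2023.
Fri Oct 13 2023 + 10 days = Mon Oct 23 2023.
Mon Oct 23 2023 + 10 days = Thu Nov 2 2023.

Thu Nov 2 2023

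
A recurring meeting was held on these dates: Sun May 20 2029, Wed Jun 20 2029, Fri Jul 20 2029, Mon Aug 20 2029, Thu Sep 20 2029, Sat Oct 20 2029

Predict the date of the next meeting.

Each date is the 20th; the gaps (31, 30, 31, 31, 30) track the month lengths.
The rule is the 20th of each month.
Next: November 2029 → Tue Nov 20 2029.

Tue Nov 20 2029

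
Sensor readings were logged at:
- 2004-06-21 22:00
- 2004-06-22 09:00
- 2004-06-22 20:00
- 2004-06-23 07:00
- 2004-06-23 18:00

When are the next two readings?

2004-06-24 05:00, 2004-06-24 16:00

Gaps: 11, 11, 11, 11 hours — each event is 11 hours after the previous one.
2004-06-23 18:00 + 11 h = 2004-06-24 05:00.
2004-06-24 05:00 + 11 h = 2004-06-24 16:00.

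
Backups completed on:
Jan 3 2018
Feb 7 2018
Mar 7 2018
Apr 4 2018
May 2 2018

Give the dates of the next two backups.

Jun 6 2018, Jul 4 2018

All dates are Wednesdays, 35, 28, 28, 28 days apart.
Specifically, the 1st Wednesday of each month.
June 2018 — 1st Wednesday is Jun 6 2018.
July 2018 — 1st Wednesday is Jul 4 2018.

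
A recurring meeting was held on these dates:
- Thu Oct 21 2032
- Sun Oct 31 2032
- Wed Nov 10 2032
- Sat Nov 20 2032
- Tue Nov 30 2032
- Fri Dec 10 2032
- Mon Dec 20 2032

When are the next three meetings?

The spacing is 10, 10, 10, 10, 10, 10 days — always 10 days.
Mon Dec 20 2032 + 10 days = Thu Dec 30 2032.
Thu Dec 30 2032 + 10 days = Sun Jan 9 2033.
Sun Jan 9 2033 + 10 days = Wed Jan 19 2033.

Thu Dec 30 2032, Sun Jan 9 2033, Wed Jan 19 2033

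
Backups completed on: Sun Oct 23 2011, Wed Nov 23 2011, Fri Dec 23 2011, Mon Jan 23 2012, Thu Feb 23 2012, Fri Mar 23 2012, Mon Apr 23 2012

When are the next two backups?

Gaps: 31, 30, 31, 31, 29, 31 days — not constant. Every event is on the 23rd of the month.
Pattern: the 23rd of each month.
May 2012: Wed May 23 2012.
June 2012: Sat Jun 23 2012.

Wed May 23 2012, Sat Jun 23 2012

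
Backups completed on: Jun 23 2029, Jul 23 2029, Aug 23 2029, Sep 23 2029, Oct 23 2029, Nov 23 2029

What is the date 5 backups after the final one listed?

Apr 23 2030

Each date is the 23rd; the gaps (30, 31, 31, 30, 31) track the month lengths.
The rule is the 23rd of each month.
December 2029: Dec 23 2029.
January 2030: Jan 23 2030.
Next: February 2030 → Feb 23 2030.
Next: March 2030 → Mar 23 2030.
Next: April 2030 → Apr 23 2030.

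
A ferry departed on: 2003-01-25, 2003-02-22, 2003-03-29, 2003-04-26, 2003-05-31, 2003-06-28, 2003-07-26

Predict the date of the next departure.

All Saturdays; the gaps (28, 35, 28, 35, 28, 28) vary with month length.
This is the last Saturday of each month.
August 2003 ends with Saturday 2003-08-30.

2003-08-30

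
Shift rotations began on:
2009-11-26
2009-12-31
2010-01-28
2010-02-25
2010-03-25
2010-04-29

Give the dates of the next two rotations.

These are Thursdays with 35, 28, 28, 28, 35-day gaps.
Each is the final Thursday of its month — 2009-12-31 is past the 28th, so '4th Thursday' doesn't fit.
Last Thursday of May 2010: 2010-05-27.
June 2010 ends with Thursday 2010-06-24.

2010-05-27, 2010-06-24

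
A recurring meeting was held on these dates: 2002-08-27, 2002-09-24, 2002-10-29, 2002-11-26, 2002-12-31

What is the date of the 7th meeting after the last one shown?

2003-07-29

All Tuesdays; the gaps (28, 35, 28, 35) vary with month length.
This is the last Tuesday of each month.
January 2003 ends with Tuesday 2003-01-28.
Last Tuesday of February 2003: 2003-02-25.
Last Tuesday of March 2003: 2003-03-25.
April 2003 ends with Tuesday 2003-04-29.
Last Tuesday of May 2003: 2003-05-27.
June 2003 ends with Tuesday 2003-06-24.
Last Tuesday of July 2003: 2003-07-29.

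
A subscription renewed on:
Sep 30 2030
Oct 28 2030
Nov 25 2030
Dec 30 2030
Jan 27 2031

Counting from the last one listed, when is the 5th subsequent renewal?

Jun 30 2031

All Mondays; the gaps (28, 28, 35, 28) vary with month length.
This is the last Monday of each month.
February 2031 ends with Monday Feb 24 2031.
Last Monday of March 2031: Mar 31 2031.
April 2031 ends with Monday Apr 28 2031.
Last Monday of May 2031: May 26 2031.
Last Monday of June 2031: Jun 30 2031.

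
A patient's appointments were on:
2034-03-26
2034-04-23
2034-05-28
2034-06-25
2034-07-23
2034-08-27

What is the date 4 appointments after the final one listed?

2034-12-24

These are Sundays at 28- or 35-day spacing (28, 35, 28, 28, 35).
The pattern: 4th Sunday of the month.
4th Sunday of September 2034: 2034-09-24.
4th Sunday of October 2034: 2034-10-22.
November 2034 — 4th Sunday is 2034-11-26.
4th Sunday of December 2034: 2034-12-24.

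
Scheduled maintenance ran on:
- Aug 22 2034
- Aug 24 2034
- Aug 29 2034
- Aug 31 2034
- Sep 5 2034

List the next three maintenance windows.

Every event lands on a Tuesday or Thursday (gaps cycle 2, 5, 2, 5).
So the schedule is: every Tuesday and Thursday.
Next Thursday: Sep 7 2034.
Next Tuesday: Sep 12 2034.
Next Thursday: Sep 14 2034.

Sep 7 2034, Sep 12 2034, Sep 14 2034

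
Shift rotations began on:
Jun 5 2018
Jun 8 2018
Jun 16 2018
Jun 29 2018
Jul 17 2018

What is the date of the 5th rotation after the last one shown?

Gaps: 3, 8, 13, 18 days — each gap is 5 larger than the previous one.
Next gap: 23 days. Jul 17 2018 + 23 days = Aug 9 2018.
Next gap: 28 days. Aug 9 2018 + 28 days = Sep 6 2018.
Next gap: 33 days. Sep 6 2018 + 33 days = Oct 9 2018.
Next gap: 38 days. Oct 9 2018 + 38 days = Nov 16 2018.
Next gap: 43 days. Nov 16 2018 + 43 days = Dec 29 2018.

Dec 29 2018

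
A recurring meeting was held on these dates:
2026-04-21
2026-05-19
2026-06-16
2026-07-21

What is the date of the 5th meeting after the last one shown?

Gaps: 28, 28, 35 days — a mix of 28 and 35. Every date is a Tuesday.
Each is the 3rd Tuesday of its month.
3rd Tuesday of August 2026: 2026-08-18.
September 2026 — 3rd Tuesday is 2026-09-15.
October 2026 — 3rd Tuesday is 2026-10-20.
November 2026 — 3rd Tuesday is 2026-11-17.
December 2026 — 3rd Tuesday is 2026-12-15.

2026-12-15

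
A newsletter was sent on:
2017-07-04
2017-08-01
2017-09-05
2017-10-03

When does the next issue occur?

2017-11-07

These are Tuesdays at 28- or 35-day spacing (28, 35, 28).
The pattern: 1st Tuesday of the month.
1st Tuesday of November 2017: 2017-11-07.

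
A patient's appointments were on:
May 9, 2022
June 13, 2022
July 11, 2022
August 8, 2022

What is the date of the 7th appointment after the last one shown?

March 13, 2023

All dates are Mondays, 35, 28, 28 days apart.
Specifically, the 2nd Monday of each month.
2nd Monday of September 2022: September 12, 2022.
2nd Monday of October 2022: October 10, 2022.
November 2022 — 2nd Monday is November 14, 2022.
December 2022 — 2nd Monday is December 12, 2022.
2nd Monday of January 2023: January 9, 2023.
February 2023 — 2nd Monday is February 13, 2023.
March 2023 — 2nd Monday is March 13, 2023.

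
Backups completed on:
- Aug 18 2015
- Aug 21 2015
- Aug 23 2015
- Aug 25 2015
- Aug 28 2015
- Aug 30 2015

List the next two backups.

Sep 1 2015, Sep 4 2015

Gaps: 3, 2, 2, 3, 2 days — not constant, but cyclic with period 3.
The events fall on every Tuesday, Friday and Sunday.
Next Tuesday: Sep 1 2015.
Next Friday: Sep 4 2015.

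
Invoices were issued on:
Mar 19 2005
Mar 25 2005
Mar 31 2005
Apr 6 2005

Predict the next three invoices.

Gaps between consecutive events: 6, 6, 6 days — a constant 6-day interval.
Apr 6 2005 + 6 days = Apr 12 2005.
Apr 12 2005 + 6 days = Apr 18 2005.
Apr 18 2005 + 6 days = Apr 24 2005.

Apr 12 2005, Apr 18 2005, Apr 24 2005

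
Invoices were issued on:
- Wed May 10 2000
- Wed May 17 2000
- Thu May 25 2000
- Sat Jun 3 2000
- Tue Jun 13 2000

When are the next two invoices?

Intervals are 7, 8, 9, 10 days — an arithmetic progression with common difference 1.
Next gap: 11 days. Tue Jun 13 2000 + 11 days = Sat Jun 24 2000.
Next gap: 12 days. Sat Jun 24 2000 + 12 days = Thu Jul 6 2000.

Sat Jun 24 2000, Thu Jul 6 2000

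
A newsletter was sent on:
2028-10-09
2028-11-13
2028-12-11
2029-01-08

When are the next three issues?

Gaps: 35, 28, 28 days — a mix of 28 and 35. Every date is a Monday.
Each is the 2nd Monday of its month.
February 2029 — 2nd Monday is 2029-02-12.
March 2029 — 2nd Monday is 2029-03-12.
April 2029 — 2nd Monday is 2029-04-09.

2029-02-12, 2029-03-12, 2029-04-09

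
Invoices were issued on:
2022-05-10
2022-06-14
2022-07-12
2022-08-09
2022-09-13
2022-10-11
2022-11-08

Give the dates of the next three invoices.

Gaps: 35, 28, 28, 35, 28, 28 days — a mix of 28 and 35. Every date is a Tuesday.
Each is the 2nd Tuesday of its month.
2nd Tuesday of December 2022: 2022-12-13.
January 2023 — 2nd Tuesday is 2023-01-10.
2nd Tuesday of February 2023: 2023-02-14.

2022-12-13, 2023-01-10, 2023-02-14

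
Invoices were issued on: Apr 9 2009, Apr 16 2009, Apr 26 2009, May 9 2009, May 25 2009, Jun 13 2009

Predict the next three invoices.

Jul 5 2009, Jul 30 2009, Aug 27 2009

Intervals are 7, 10, 13, 16, 19 days — an arithmetic progression with common difference 3.
Next gap: 22 days. Jun 13 2009 + 22 days = Jul 5 2009.
Next gap: 25 days. Jul 5 2009 + 25 days = Jul 30 2009.
Next gap: 28 days. Jul 30 2009 + 28 days = Aug 27 2009.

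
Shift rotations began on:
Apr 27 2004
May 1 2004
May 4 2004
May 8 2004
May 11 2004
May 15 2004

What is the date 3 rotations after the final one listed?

May 25 2004

The gap pattern 4, 3, 4, 3, 4 repeats every 2 events.
These are the Tuesdays and Saturdays of each week.
The following Tuesday is May 18 2004.
The following Saturday is May 22 2004.
The following Tuesday is May 25 2004.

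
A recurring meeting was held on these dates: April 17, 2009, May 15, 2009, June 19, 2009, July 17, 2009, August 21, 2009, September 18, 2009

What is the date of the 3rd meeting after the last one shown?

Gaps: 28, 35, 28, 35, 28 days — a mix of 28 and 35. Every date is a Friday.
Each is the 3rd Friday of its month.
3rd Friday of October 2009: October 16, 2009.
3rd Friday of November 2009: November 20, 2009.
December 2009 — 3rd Friday is December 18, 2009.

December 18, 2009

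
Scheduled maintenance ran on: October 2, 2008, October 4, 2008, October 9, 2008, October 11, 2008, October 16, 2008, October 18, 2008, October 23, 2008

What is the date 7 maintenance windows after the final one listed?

November 15, 2008

The gap pattern 2, 5, 2, 5, 2, 5 repeats every 2 events.
These are the Thursdays and Saturdays of each week.
Next Saturday: October 25, 2008.
The following Thursday is October 30, 2008.
Next Saturday: November 1, 2008.
Next Thursday: November 6, 2008.
Next Saturday: November 8, 2008.
Next Thursday: November 13, 2008.
The following Saturday is November 15, 2008.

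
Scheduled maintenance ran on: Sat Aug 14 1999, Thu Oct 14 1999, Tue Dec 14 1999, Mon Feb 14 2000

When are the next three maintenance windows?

Fri Apr 14 2000, Wed Jun 14 2000, Mon Aug 14 2000

Gaps: 61, 61, 62 days — not constant. Every event is on the 14th of the month.
Pattern: the 14th of every 2 months.
April 2000: Fri Apr 14 2000.
Next: June 2000 → Wed Jun 14 2000.
Next: August 2000 → Mon Aug 14 2000.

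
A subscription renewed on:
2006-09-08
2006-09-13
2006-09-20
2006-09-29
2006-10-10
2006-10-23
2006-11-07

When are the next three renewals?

2006-11-24, 2006-12-13, 2007-01-03

Gaps: 5, 7, 9, 11, 13, 15 days — each gap is 2 larger than the previous one.
Next gap: 17 days. 2006-11-07 + 17 days = 2006-11-24.
Next gap: 19 days. 2006-11-24 + 19 days = 2006-12-13.
Next gap: 21 days. 2006-12-13 + 21 days = 2007-01-03.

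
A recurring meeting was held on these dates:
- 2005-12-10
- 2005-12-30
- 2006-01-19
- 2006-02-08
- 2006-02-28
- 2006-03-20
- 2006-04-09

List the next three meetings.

The spacing is 20, 20, 20, 20, 20, 20 days — always 20 days.
2006-04-09 + 20 days = 2006-04-29.
2006-04-29 + 20 days = 2006-05-19.
2006-05-19 + 20 days = 2006-06-08.

2006-04-29, 2006-05-19, 2006-06-08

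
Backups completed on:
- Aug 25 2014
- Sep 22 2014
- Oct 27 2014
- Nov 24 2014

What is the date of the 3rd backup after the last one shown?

Feb 23 2015

These are Mondays at 28- or 35-day spacing (28, 35, 28).
The pattern: 4th Monday of the month.
December 2014 — 4th Monday is Dec 22 2014.
January 2015 — 4th Monday is Jan 26 2015.
February 2015 — 4th Monday is Feb 23 2015.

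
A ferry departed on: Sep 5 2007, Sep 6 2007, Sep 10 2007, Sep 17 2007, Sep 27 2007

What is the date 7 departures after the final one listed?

Feb 28 2008

Intervals are 1, 4, 7, 10 days — an arithmetic progression with common difference 3.
Next gap: 13 days. Sep 27 2007 + 13 days = Oct 10 2007.
Next gap: 16 days. Oct 10 2007 + 16 days = Oct 26 2007.
Next gap: 19 days. Oct 26 2007 + 19 days = Nov 14 2007.
Next gap: 22 days. Nov 14 2007 + 22 days = Dec 6 2007.
Next gap: 25 days. Dec 6 2007 + 25 days = Dec 31 2007.
Next gap: 28 days. Dec 31 2007 + 28 days = Jan 28 2008.
Next gap: 31 days. Jan 28 2008 + 31 days = Feb 28 2008.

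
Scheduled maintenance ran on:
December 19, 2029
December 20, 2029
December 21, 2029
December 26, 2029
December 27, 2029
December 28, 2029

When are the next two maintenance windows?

January 2, 2030; January 3, 2030

The gap pattern 1, 1, 5, 1, 1 repeats every 3 events.
These are the Wednesdays, Thursdays and Fridays of each week.
The following Wednesday is January 2, 2030.
Next Thursday: January 3, 2030.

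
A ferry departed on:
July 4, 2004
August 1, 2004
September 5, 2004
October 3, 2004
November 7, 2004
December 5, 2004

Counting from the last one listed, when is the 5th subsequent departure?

All dates are Sundays, 28, 35, 28, 35, 28 days apart.
Specifically, the 1st Sunday of each month.
January 2005 — 1st Sunday is January 2, 2005.
1st Sunday of February 2005: February 6, 2005.
March 2005 — 1st Sunday is March 6, 2005.
April 2005 — 1st Sunday is April 3, 2005.
1st Sunday of May 2005: May 1, 2005.

May 1, 2005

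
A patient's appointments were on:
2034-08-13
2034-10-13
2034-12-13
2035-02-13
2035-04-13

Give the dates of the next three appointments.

Gaps: 61, 61, 62, 59 days — not constant. Every event is on the 13th of the month.
Pattern: the 13th of every 2 months.
Next: June 2035 → 2035-06-13.
August 2035: 2035-08-13.
Next: October 2035 → 2035-10-13.

2035-06-13, 2035-08-13, 2035-10-13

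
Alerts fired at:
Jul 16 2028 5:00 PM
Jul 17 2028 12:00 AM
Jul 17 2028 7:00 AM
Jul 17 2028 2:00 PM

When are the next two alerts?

The interval is a steady 7 hours (7, 7, 7).
Jul 17 2028 2:00 PM + 7 h = Jul 17 2028 9:00 PM.
Jul 17 2028 9:00 PM + 7 h = Jul 18 2028 4:00 AM.

Jul 17 2028 9:00 PM, Jul 18 2028 4:00 AM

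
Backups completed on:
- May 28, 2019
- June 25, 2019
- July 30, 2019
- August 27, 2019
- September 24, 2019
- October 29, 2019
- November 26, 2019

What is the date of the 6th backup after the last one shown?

Every date is a Tuesday; gaps 28, 35, 28, 28, 35, 28 days.
Each is the last Tuesday of its month (at least one falls on the 29th or later, ruling out '4th Tuesday').
Last Tuesday of December 2019: December 31, 2019.
Last Tuesday of January 2020: January 28, 2020.
February 2020 ends with Tuesday February 25, 2020.
Last Tuesday of March 2020: March 31, 2020.
Last Tuesday of April 2020: April 28, 2020.
Last Tuesday of May 2020: May 26, 2020.

May 26, 2020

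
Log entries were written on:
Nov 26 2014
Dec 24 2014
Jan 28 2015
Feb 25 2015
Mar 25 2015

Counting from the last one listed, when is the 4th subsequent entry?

These are Wednesdays at 28- or 35-day spacing (28, 35, 28, 28).
The pattern: 4th Wednesday of the month.
4th Wednesday of April 2015: Apr 22 2015.
May 2015 — 4th Wednesday is May 27 2015.
June 2015 — 4th Wednesday is Jun 24 2015.
4th Wednesday of July 2015: Jul 22 2015.

Jul 22 2015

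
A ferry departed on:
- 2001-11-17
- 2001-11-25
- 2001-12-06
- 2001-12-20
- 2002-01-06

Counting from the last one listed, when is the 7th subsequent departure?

2002-07-28

Gaps: 8, 11, 14, 17 days — each gap is 3 larger than the previous one.
Next gap: 20 days. 2002-01-06 + 20 days = 2002-01-26.
Next gap: 23 days. 2002-01-26 + 23 days = 2002-02-18.
Next gap: 26 days. 2002-02-18 + 26 days = 2002-03-16.
Next gap: 29 days. 2002-03-16 + 29 days = 2002-04-14.
Next gap: 32 days. 2002-04-14 + 32 days = 2002-05-16.
Next gap: 35 days. 2002-05-16 + 35 days = 2002-06-20.
Next gap: 38 days. 2002-06-20 + 38 days = 2002-07-28.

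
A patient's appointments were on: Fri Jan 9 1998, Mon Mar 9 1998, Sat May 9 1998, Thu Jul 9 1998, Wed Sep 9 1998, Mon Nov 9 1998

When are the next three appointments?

Sat Jan 9 1999, Tue Mar 9 1999, Sun May 9 1999

Each date is the 9th; the gaps (59, 61, 61, 62, 61) track the month lengths.
The rule is the 9th of every 2 months.
Next: January 1999 → Sat Jan 9 1999.
March 1999: Tue Mar 9 1999.
May 1999: Sun May 9 1999.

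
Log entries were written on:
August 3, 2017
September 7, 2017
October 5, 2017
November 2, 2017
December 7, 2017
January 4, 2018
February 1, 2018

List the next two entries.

March 1, 2018; April 5, 2018

All dates are Thursdays, 35, 28, 28, 35, 28, 28 days apart.
Specifically, the 1st Thursday of each month.
1st Thursday of March 2018: March 1, 2018.
1st Thursday of April 2018: April 5, 2018.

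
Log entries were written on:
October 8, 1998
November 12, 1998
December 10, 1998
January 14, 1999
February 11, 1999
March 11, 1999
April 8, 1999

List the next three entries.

Gaps: 35, 28, 35, 28, 28, 28 days — a mix of 28 and 35. Every date is a Thursday.
Each is the 2nd Thursday of its month.
2nd Thursday of May 1999: May 13, 1999.
2nd Thursday of June 1999: June 10, 1999.
July 1999 — 2nd Thursday is July 8, 1999.

May 13, 1999; June 10, 1999; July 8, 1999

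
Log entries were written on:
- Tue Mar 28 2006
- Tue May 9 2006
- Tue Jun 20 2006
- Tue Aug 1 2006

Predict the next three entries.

Every event comes 42 days after the last (42, 42, 42).
Tue Aug 1 2006 + 42 days = Tue Sep 12 2006.
Tue Sep 12 2006 + 42 days = Tue Oct 24 2006.
Tue Oct 24 2006 + 42 days = Tue Dec 5 2006.

Tue Sep 12 2006, Tue Oct 24 2006, Tue Dec 5 2006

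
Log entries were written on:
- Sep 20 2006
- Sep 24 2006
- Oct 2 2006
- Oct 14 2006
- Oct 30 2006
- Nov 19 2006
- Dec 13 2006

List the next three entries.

Intervals are 4, 8, 12, 16, 20, 24 days — an arithmetic progression with common difference 4.
Next gap: 28 days. Dec 13 2006 + 28 days = Jan 10 2007.
Next gap: 32 days. Jan 10 2007 + 32 days = Feb 11 2007.
Next gap: 36 days. Feb 11 2007 + 36 days = Mar 19 2007.

Jan 10 2007, Feb 11 2007, Mar 19 2007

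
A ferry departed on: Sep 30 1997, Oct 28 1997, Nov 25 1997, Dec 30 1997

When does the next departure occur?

Jan 27 1998

Every date is a Tuesday; gaps 28, 28, 35 days.
Each is the last Tuesday of its month (at least one falls on the 29th or later, ruling out '4th Tuesday').
January 1998 ends with Tuesday Jan 27 1998.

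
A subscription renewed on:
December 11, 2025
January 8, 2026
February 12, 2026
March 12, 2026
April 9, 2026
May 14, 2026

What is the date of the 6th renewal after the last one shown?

November 12, 2026

These are Thursdays at 28- or 35-day spacing (28, 35, 28, 28, 35).
The pattern: 2nd Thursday of the month.
June 2026 — 2nd Thursday is June 11, 2026.
July 2026 — 2nd Thursday is July 9, 2026.
2nd Thursday of August 2026: August 13, 2026.
2nd Thursday of September 2026: September 10, 2026.
October 2026 — 2nd Thursday is October 8, 2026.
2nd Thursday of November 2026: November 12, 2026.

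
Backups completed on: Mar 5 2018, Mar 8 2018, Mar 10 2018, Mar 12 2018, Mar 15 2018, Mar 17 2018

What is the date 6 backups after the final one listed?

The gap pattern 3, 2, 2, 3, 2 repeats every 3 events.
These are the Mondays, Thursdays and Saturdays of each week.
The following Monday is Mar 19 2018.
The following Thursday is Mar 22 2018.
The following Saturday is Mar 24 2018.
The following Monday is Mar 26 2018.
Next Thursday: Mar 29 2018.
The following Saturday is Mar 31 2018.

Mar 31 2018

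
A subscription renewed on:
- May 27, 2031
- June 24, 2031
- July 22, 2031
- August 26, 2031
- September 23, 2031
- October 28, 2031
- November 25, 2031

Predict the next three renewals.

December 23, 2031; January 27, 2032; February 24, 2032

Gaps: 28, 28, 35, 28, 35, 28 days — a mix of 28 and 35. Every date is a Tuesday.
Each is the 4th Tuesday of its month.
December 2031 — 4th Tuesday is December 23, 2031.
4th Tuesday of January 2032: January 27, 2032.
4th Tuesday of February 2032: February 24, 2032.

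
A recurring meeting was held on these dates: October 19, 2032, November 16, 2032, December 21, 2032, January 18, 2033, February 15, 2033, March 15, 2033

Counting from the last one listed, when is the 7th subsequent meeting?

October 18, 2033

These are Tuesdays at 28- or 35-day spacing (28, 35, 28, 28, 28).
The pattern: 3rd Tuesday of the month.
April 2033 — 3rd Tuesday is April 19, 2033.
May 2033 — 3rd Tuesday is May 17, 2033.
June 2033 — 3rd Tuesday is June 21, 2033.
July 2033 — 3rd Tuesday is July 19, 2033.
August 2033 — 3rd Tuesday is August 16, 2033.
September 2033 — 3rd Tuesday is September 20, 2033.
3rd Tuesday of October 2033: October 18, 2033.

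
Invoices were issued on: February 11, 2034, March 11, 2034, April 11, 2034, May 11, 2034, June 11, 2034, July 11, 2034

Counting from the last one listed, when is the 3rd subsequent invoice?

October 11, 2034

The day-of-month is always 11 (28, 31, 30, 31, 30 days between events).
So this recurs on the 11th of each month.
August 2034: August 11, 2034.
Next: September 2034 → September 11, 2034.
Next: October 2034 → October 11, 2034.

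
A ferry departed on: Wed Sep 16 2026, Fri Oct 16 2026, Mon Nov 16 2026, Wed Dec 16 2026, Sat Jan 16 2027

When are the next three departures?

Gaps: 30, 31, 30, 31 days — not constant. Every event is on the 16th of the month.
Pattern: the 16th of each month.
Next: February 2027 → Tue Feb 16 2027.
Next: March 2027 → Tue Mar 16 2027.
Next: April 2027 → Fri Apr 16 2027.

Tue Feb 16 2027, Tue Mar 16 2027, Fri Apr 16 2027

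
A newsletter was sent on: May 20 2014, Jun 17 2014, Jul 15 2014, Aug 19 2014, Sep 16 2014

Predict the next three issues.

All dates are Tuesdays, 28, 28, 35, 28 days apart.
Specifically, the 3rd Tuesday of each month.
October 2014 — 3rd Tuesday is Oct 21 2014.
November 2014 — 3rd Tuesday is Nov 18 2014.
December 2014 — 3rd Tuesday is Dec 16 2014.

Oct 21 2014, Nov 18 2014, Dec 16 2014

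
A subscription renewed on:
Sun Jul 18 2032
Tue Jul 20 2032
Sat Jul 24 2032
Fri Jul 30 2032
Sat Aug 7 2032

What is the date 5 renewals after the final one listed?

Gaps: 2, 4, 6, 8 days — each gap is 2 larger than the previous one.
Next gap: 10 days. Sat Aug 7 2032 + 10 days = Tue Aug 17 2032.
Next gap: 12 days. Tue Aug 17 2032 + 12 days = Sun Aug 29 2032.
Next gap: 14 days. Sun Aug 29 2032 + 14 days = Sun Sep 12 2032.
Next gap: 16 days. Sun Sep 12 2032 + 16 days = Tue Sep 28 2032.
Next gap: 18 days. Tue Sep 28 2032 + 18 days = Sat Oct 16 2032.

Sat Oct 16 2032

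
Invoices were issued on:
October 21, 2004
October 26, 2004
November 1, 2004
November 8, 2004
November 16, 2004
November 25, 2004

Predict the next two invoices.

December 5, 2004; December 16, 2004

Intervals are 5, 6, 7, 8, 9 days — an arithmetic progression with common difference 1.
Next gap: 10 days. November 25, 2004 + 10 days = December 5, 2004.
Next gap: 11 days. December 5, 2004 + 11 days = December 16, 2004.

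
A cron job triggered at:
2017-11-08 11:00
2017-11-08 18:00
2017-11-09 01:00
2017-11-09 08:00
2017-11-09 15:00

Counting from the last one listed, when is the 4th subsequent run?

Gaps: 7, 7, 7, 7 hours — each event is 7 hours after the previous one.
2017-11-09 15:00 + 7 h = 2017-11-09 22:00.
2017-11-09 22:00 + 7 h = 2017-11-10 05:00.
2017-11-10 05:00 + 7 h = 2017-11-10 12:00.
2017-11-10 12:00 + 7 h = 2017-11-10 19:00.

2017-11-10 19:00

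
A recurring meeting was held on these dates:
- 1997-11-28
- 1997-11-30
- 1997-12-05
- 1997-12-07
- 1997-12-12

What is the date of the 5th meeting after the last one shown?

Gaps: 2, 5, 2, 5 days — not constant, but cyclic with period 2.
The events fall on every Friday and Sunday.
The following Sunday is 1997-12-14.
The following Friday is 1997-12-19.
The following Sunday is 1997-12-21.
The following Friday is 1997-12-26.
Next Sunday: 1997-12-28.

1997-12-28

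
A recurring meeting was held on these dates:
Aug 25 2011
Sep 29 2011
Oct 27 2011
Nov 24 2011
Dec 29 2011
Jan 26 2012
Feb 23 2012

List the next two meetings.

These are Thursdays with 35, 28, 28, 35, 28, 28-day gaps.
Each is the final Thursday of its month — Sep 29 2011 is past the 28th, so '4th Thursday' doesn't fit.
March 2012 ends with Thursday Mar 29 2012.
April 2012 ends with Thursday Apr 26 2012.

Mar 29 2012, Apr 26 2012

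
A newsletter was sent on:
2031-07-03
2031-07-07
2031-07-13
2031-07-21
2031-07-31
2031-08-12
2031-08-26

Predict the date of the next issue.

Gaps: 4, 6, 8, 10, 12, 14 days — each gap is 2 larger than the previous one.
Next gap: 16 days. 2031-08-26 + 16 days = 2031-09-11.

2031-09-11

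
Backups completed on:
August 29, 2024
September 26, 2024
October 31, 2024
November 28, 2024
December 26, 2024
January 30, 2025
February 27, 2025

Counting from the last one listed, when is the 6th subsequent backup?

These are Thursdays with 28, 35, 28, 28, 35, 28-day gaps.
Each is the final Thursday of its month — August 29, 2024 is past the 28th, so '4th Thursday' doesn't fit.
March 2025 ends with Thursday March 27, 2025.
April 2025 ends with Thursday April 24, 2025.
May 2025 ends with Thursday May 29, 2025.
Last Thursday of June 2025: June 26, 2025.
July 2025 ends with Thursday July 31, 2025.
August 2025 ends with Thursday August 28, 2025.

August 28, 2025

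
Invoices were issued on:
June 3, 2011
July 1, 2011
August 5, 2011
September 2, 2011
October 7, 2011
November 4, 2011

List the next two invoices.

December 2, 2011; January 6, 2012

These are Fridays at 28- or 35-day spacing (28, 35, 28, 35, 28).
The pattern: 1st Friday of the month.
1st Friday of December 2011: December 2, 2011.
1st Friday of January 2012: January 6, 2012.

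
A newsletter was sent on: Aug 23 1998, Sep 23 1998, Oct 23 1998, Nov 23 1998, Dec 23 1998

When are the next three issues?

Gaps: 31, 30, 31, 30 days — not constant. Every event is on the 23rd of the month.
Pattern: the 23rd of each month.
Next: January 1999 → Jan 23 1999.
February 1999: Feb 23 1999.
Next: March 1999 → Mar 23 1999.

Jan 23 1999, Feb 23 1999, Mar 23 1999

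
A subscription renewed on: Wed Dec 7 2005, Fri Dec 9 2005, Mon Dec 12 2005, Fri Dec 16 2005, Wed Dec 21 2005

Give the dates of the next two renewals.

Tue Dec 27 2005, Tue Jan 3 2006

Intervals are 2, 3, 4, 5 days — an arithmetic progression with common difference 1.
Next gap: 6 days. Wed Dec 21 2005 + 6 days = Tue Dec 27 2005.
Next gap: 7 days. Tue Dec 27 2005 + 7 days = Tue Jan 3 2006.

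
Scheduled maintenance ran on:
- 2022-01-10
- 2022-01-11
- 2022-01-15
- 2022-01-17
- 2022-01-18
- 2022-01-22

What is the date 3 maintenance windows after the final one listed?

Gaps: 1, 4, 2, 1, 4 days — not constant, but cyclic with period 3.
The events fall on every Monday, Tuesday and Saturday.
Next Monday: 2022-01-24.
The following Tuesday is 2022-01-25.
Next Saturday: 2022-01-29.

2022-01-29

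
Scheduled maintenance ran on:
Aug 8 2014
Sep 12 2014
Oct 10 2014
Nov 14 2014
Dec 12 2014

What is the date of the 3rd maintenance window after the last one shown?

Mar 13 2015

All dates are Fridays, 35, 28, 35, 28 days apart.
Specifically, the 2nd Friday of each month.
2nd Friday of January 2015: Jan 9 2015.
February 2015 — 2nd Friday is Feb 13 2015.
March 2015 — 2nd Friday is Mar 13 2015.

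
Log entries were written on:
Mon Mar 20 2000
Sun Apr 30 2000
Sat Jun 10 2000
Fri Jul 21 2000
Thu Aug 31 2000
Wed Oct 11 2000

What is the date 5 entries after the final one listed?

The spacing is 41, 41, 41, 41, 41 days — always 41 days.
Wed Oct 11 2000 + 41 days = Tue Nov 21 2000.
Tue Nov 21 2000 + 41 days = Mon Jan 1 2001.
Mon Jan 1 2001 + 41 days = Sun Feb 11 2001.
Sun Feb 11 2001 + 41 days = Sat Mar 24 2001.
Sat Mar 24 2001 + 41 days = Fri May 4 2001.

Fri May 4 2001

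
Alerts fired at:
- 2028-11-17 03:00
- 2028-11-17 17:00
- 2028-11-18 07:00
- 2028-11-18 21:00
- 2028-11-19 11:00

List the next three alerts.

The interval is a steady 14 hours (14, 14, 14, 14).
2028-11-19 11:00 + 14 h = 2028-11-20 01:00.
2028-11-20 01:00 + 14 h = 2028-11-20 15:00.
2028-11-20 15:00 + 14 h = 2028-11-21 05:00.

2028-11-20 01:00, 2028-11-20 15:00, 2028-11-21 05:00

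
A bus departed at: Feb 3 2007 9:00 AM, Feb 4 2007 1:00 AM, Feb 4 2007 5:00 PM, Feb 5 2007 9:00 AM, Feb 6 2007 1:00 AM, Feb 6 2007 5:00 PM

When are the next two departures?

The interval is a steady 16 hours (16, 16, 16, 16, 16).
Feb 6 2007 5:00 PM + 16 h = Feb 7 2007 9:00 AM.
Feb 7 2007 9:00 AM + 16 h = Feb 8 2007 1:00 AM.

Feb 7 2007 9:00 AM, Feb 8 2007 1:00 AM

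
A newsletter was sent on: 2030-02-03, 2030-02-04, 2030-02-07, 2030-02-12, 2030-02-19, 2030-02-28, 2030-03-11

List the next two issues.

The spacing grows by 2 each time: 1, 3, 5, 7, 9, 11 days.
Next gap: 13 days. 2030-03-11 + 13 days = 2030-03-24.
Next gap: 15 days. 2030-03-24 + 15 days = 2030-04-08.

2030-03-24, 2030-04-08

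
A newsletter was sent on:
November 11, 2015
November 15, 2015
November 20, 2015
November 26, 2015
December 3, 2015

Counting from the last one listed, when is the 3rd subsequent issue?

December 30, 2015

The spacing grows by 1 each time: 4, 5, 6, 7 days.
Next gap: 8 days. December 3, 2015 + 8 days = December 11, 2015.
Next gap: 9 days. December 11, 2015 + 9 days = December 20, 2015.
Next gap: 10 days. December 20, 2015 + 10 days = December 30, 2015.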